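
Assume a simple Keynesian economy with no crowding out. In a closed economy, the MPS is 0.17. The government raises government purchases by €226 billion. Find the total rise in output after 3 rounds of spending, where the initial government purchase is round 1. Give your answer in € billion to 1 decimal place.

MPC = 1 − MPS = 1 − 0.17 = 0.83.
Round 1 adds ΔG = €226 billion; each later round is MPC = 0.83 times the previous.
After 3 rounds: 226 + 187.58 + 155.6914 = ΔG·(1 − c^3)/(1 − c) = 226 × (1 − 0.571787)/0.17 ≈ €569.3 billion.

€569.3 billion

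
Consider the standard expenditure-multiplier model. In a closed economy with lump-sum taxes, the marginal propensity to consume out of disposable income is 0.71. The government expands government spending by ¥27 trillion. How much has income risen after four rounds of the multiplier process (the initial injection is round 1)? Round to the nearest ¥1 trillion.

¥69 trillion

Round 1 adds ΔG = ¥27 trillion; each later round is MPC = 0.71 times the previous.
After 4 rounds: 27 + 19.17 + 13.6107 + 9.663597 = ΔG·(1 − c^4)/(1 − c) = 27 × (1 − 0.25411681)/0.29 ≈ ¥69 trillion.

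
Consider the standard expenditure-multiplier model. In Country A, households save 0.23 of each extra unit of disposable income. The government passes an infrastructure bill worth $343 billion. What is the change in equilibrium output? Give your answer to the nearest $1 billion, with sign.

MPC = 1 − MPS = 1 − 0.23 = 0.77.
Expenditure multiplier = 1/(1 − MPC) = 1/(1 − 0.77) = 1/0.23 ≈ 4.348.
ΔY = k × ΔG = (+$343 billion) / 0.23 ≈ +$1,491 billion.

+$1,491 billion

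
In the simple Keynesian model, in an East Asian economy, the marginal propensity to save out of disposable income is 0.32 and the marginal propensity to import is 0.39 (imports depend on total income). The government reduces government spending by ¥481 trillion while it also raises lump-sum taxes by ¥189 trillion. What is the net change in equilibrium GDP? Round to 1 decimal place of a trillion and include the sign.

MPC = 1 − MPS = 1 − 0.32 = 0.68.
Expenditure multiplier = 1/(1 − c + m) = 1/(1 − 0.68 + 0.39) = 1/0.71 ≈ 1.408.
ΔG contributes k·ΔG = (−¥481 trillion) / 0.71 ≈ −¥677.5 trillion.
ΔT of +¥189 trillion changes first-round spending by −c·ΔT = −¥128.52 trillion, contributing k·(−c·ΔT) = (−¥128.52 trillion) / 0.71 ≈ −¥181 trillion.
Net ΔY = k(ΔG − c·ΔT) = (−¥609.52 trillion) / 0.71 ≈ −¥858.5 trillion.

−¥858.5 trillion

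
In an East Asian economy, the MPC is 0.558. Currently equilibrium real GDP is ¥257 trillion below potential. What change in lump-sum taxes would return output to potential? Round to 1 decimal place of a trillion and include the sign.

Spending multiplier = 1/(1 − MPC) = 1/(1 − 0.558) = 1/0.442 ≈ 2.262.
Tax multiplier = −c·k = −0.558/0.442 ≈ −1.262. Need ΔY = +¥257 trillion, so ΔT = ΔY/(−c·k) = −(+¥257 trillion) × 0.442 / 0.558 ≈ −¥203.6 trillion.
The government should cut lump-sum taxes by ¥203.6 trillion.

−¥203.6 trillion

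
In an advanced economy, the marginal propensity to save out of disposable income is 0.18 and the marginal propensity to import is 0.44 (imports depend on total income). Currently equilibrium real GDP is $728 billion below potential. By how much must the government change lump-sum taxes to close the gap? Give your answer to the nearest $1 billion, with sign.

−$550 billion

MPC = 1 − MPS = 1 − 0.18 = 0.82.
Spending multiplier = 1/(1 − c + m) = 1/(1 − 0.82 + 0.44) = 1/0.62 ≈ 1.613.
Tax multiplier = −c·k = −0.82/0.62 ≈ −1.323. Need ΔY = +$728 billion, so ΔT = ΔY/(−c·k) = −(+$728 billion) × 0.62 / 0.82 ≈ −$550 billion.
The government should cut lump-sum taxes by $550 billion.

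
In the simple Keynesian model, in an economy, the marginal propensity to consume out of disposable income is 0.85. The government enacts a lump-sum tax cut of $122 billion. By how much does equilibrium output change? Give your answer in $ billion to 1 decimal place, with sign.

+$691.3 billion

A lump-sum tax change of −$122 billion shifts disposable income by +$122 billion; first-round consumption changes by −c × ΔT = −0.85 × (−$122 billion) = +$103.7 billion.
Expenditure multiplier = 1/(1 − MPC) = 1/(1 − 0.85) = 1/0.15 ≈ 6.667.
The tax multiplier is −c × k ≈ −5.667, so ΔY = k × (−c·ΔT) = (+$103.7 billion) / 0.15 ≈ +$691.3 billion.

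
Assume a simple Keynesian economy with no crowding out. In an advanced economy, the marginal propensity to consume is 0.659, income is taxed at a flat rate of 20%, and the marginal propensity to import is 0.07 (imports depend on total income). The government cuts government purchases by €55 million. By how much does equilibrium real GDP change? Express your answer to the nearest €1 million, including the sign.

Government-spending multiplier = 1/(1 − c(1−t) + m) = 1/(1 − 0.659×0.8 + 0.07) = 1/0.5428 ≈ 1.842.
ΔY = k × ΔG = (−€55 million) / 0.5428 ≈ −€101 million.

−€101 million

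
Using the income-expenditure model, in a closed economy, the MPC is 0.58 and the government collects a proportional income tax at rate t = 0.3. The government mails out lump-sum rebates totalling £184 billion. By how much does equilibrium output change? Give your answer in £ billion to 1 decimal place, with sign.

A lump-sum tax change of −£184 billion shifts disposable income by +£184 billion; first-round consumption changes by −c × ΔT = −0.58 × (−£184 billion) = +£106.72 billion.
Expenditure multiplier = 1/(1 − c(1−t)) = 1/(1 − 0.58×0.7) = 1/0.594 ≈ 1.684.
The tax multiplier is −c × k ≈ −0.976, so ΔY = k × (−c·ΔT) = (+£106.72 billion) / 0.594 ≈ +£179.7 billion.

+£179.7 billion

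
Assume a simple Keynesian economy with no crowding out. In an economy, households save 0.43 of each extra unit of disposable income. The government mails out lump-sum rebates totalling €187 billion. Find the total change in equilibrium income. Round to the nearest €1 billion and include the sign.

MPC = 1 − MPS = 1 − 0.43 = 0.57.
A lump-sum tax change of −€187 billion shifts disposable income by +€187 billion; first-round consumption changes by −c × ΔT = −0.57 × (−€187 billion) = +€106.59 billion.
Expenditure multiplier = 1/(1 − MPC) = 1/(1 − 0.57) = 1/0.43 ≈ 2.326.
The tax multiplier is −c × k ≈ −1.326, so ΔY = k × (−c·ΔT) = (+€106.59 billion) / 0.43 ≈ +€248 billion.

+€248 billion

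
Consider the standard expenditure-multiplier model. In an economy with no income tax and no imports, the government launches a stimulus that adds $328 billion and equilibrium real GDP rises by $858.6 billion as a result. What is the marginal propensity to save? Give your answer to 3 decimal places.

0.382

Implied spending multiplier k = ΔY/ΔG = 858.6/328 ≈ 2.6177.
Since k = 1/(1 − MPC), MPC = 1 − 1/k = 1 − ΔG/ΔY = 1 − 328/858.6 ≈ 0.618.
MPS = 1 − MPC = 0.382.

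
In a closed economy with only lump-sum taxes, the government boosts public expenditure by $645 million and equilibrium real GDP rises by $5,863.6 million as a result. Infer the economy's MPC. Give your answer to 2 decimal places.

0.89

Implied spending multiplier k = ΔY/ΔG = 5,863.6/645 ≈ 9.0909.
Since k = 1/(1 − MPC), MPC = 1 − 1/k = 1 − ΔG/ΔY = 1 − 645/5,863.6 ≈ 0.89.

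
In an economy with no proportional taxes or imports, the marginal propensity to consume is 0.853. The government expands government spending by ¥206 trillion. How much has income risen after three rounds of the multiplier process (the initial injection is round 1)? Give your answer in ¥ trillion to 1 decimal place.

Round 1 adds ΔG = ¥206 trillion; each later round is MPC = 0.853 times the previous.
After 3 rounds: 206 + 175.718 + 149.887454 = ΔG·(1 − c^3)/(1 − c) = 206 × (1 − 0.620650477)/0.147 ≈ ¥531.6 trillion.

¥531.6 trillion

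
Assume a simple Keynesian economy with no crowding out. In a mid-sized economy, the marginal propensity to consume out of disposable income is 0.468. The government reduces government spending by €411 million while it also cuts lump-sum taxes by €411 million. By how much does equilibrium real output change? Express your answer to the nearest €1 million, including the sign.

−€411 million

Expenditure multiplier = 1/(1 − MPC) = 1/(1 − 0.468) = 1/0.532 ≈ 1.88.
ΔG contributes k·ΔG = (−€411 million) / 0.532 ≈ −€772.6 million.
ΔT of −€411 million changes first-round spending by −c·ΔT = +€192.348 million, contributing k·(−c·ΔT) = (+€192.348 million) / 0.532 ≈ +€361.6 million.
With ΔG = ΔT and no other leakages, the balanced-budget multiplier is 1, so ΔY = ΔG = −€411 million.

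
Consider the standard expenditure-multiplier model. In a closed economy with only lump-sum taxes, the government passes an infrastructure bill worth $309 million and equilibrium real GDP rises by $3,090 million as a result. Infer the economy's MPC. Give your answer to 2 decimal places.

0.90

Implied spending multiplier k = ΔY/ΔG = 3,090/309 = 10.
Since k = 1/(1 − MPC), MPC = 1 − 1/k = 1 − ΔG/ΔY = 1 − 309/3,090 = 0.90.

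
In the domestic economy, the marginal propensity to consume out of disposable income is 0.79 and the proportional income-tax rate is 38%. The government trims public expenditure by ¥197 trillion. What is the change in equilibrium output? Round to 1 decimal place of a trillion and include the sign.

−¥386.1 trillion

Spending multiplier = 1/(1 − c(1−t)) = 1/(1 − 0.79×0.62) = 1/0.5102 ≈ 1.96.
ΔY = k × ΔG = (−¥197 trillion) / 0.5102 ≈ −¥386.1 trillion.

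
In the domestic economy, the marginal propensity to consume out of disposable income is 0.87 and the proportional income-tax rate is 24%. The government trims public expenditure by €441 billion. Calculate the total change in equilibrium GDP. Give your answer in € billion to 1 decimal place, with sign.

−€1,301.7 billion

Government-spending multiplier = 1/(1 − c(1−t)) = 1/(1 − 0.87×0.76) = 1/0.3388 ≈ 2.952.
ΔY = k × ΔG = (−€441 billion) / 0.3388 ≈ −€1,301.7 billion.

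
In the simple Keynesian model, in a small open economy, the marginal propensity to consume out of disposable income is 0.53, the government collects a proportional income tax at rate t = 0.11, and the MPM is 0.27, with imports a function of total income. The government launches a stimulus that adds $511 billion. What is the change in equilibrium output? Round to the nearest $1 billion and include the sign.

Spending multiplier = 1/(1 − c(1−t) + m) = 1/(1 − 0.53×0.89 + 0.27) = 1/0.7983 ≈ 1.253.
ΔY = k × ΔG = (+$511 billion) / 0.7983 ≈ +$640 billion.

+$640 billion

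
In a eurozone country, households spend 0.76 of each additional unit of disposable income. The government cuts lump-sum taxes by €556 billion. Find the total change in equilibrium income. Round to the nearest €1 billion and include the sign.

+€1,761 billion

A lump-sum tax change of −€556 billion shifts disposable income by +€556 billion; first-round consumption changes by −c × ΔT = −0.76 × (−€556 billion) = +€422.56 billion.
Expenditure multiplier = 1/(1 − MPC) = 1/(1 − 0.76) = 1/0.24 ≈ 4.167.
The tax multiplier is −c × k ≈ −3.167, so ΔY = k × (−c·ΔT) = (+€422.56 billion) / 0.24 ≈ +€1,761 billion.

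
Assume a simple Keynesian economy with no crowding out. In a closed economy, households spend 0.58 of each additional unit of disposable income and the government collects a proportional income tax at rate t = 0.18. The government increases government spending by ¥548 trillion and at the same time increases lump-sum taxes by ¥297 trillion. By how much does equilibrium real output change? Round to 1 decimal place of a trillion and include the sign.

+¥716.5 trillion

Expenditure multiplier = 1/(1 − c(1−t)) = 1/(1 − 0.58×0.82) = 1/0.5244 ≈ 1.907.
ΔG contributes k·ΔG = (+¥548 trillion) / 0.5244 ≈ +¥1,045 trillion.
ΔT of +¥297 trillion changes first-round spending by −c·ΔT = −¥172.26 trillion, contributing k·(−c·ΔT) = (−¥172.26 trillion) / 0.5244 ≈ −¥328.5 trillion.
Net ΔY = k(ΔG − c·ΔT) = (+¥375.74 trillion) / 0.5244 ≈ +¥716.5 trillion.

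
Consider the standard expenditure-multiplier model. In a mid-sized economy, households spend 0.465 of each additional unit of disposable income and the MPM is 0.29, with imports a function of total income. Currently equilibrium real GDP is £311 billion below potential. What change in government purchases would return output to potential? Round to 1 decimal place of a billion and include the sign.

Spending multiplier = 1/(1 − c + m) = 1/(1 − 0.465 + 0.29) = 1/0.825 ≈ 1.212.
Need ΔY = +£311 billion, so ΔG = ΔY/k = (+£311 billion) × 0.825 ≈ +£256.6 billion.
The government should increase government purchases by £256.6 billion.

+£256.6 billion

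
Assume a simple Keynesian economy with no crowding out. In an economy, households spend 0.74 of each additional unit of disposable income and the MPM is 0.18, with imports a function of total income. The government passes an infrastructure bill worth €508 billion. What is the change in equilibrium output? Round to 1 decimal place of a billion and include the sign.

+€1,154.5 billion

Government-spending multiplier = 1/(1 − c + m) = 1/(1 − 0.74 + 0.18) = 1/0.44 ≈ 2.273.
ΔY = k × ΔG = (+€508 billion) / 0.44 ≈ +€1,154.5 billion.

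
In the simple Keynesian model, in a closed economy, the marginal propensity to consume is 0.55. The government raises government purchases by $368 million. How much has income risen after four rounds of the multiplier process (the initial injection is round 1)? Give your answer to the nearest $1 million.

$743 million

Round 1 adds ΔG = $368 million; each later round is MPC = 0.55 times the previous.
After 4 rounds: 368 + 202.4 + 111.32 + 61.226 = ΔG·(1 − c^4)/(1 − c) = 368 × (1 − 0.09150625)/0.45 ≈ $743 million.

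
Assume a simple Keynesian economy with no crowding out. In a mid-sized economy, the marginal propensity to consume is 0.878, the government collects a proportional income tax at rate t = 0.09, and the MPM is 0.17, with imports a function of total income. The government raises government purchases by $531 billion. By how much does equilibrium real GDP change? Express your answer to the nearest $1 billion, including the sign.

+$1,431 billion

Expenditure multiplier = 1/(1 − c(1−t) + m) = 1/(1 − 0.878×0.91 + 0.17) = 1/0.37102 ≈ 2.695.
ΔY = k × ΔG = (+$531 billion) / 0.37102 ≈ +$1,431 billion.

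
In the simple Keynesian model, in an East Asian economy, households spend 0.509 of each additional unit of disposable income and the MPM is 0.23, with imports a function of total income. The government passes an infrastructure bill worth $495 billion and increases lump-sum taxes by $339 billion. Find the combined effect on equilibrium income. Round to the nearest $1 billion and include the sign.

Expenditure multiplier = 1/(1 − c + m) = 1/(1 − 0.509 + 0.23) = 1/0.721 ≈ 1.387.
ΔG contributes k·ΔG = (+$495 billion) / 0.721 ≈ +$686.5 billion.
ΔT of +$339 billion changes first-round spending by −c·ΔT = −$172.551 billion, contributing k·(−c·ΔT) = (−$172.551 billion) / 0.721 ≈ −$239.3 billion.
Net ΔY = k(ΔG − c·ΔT) = (+$322.449 billion) / 0.721 ≈ +$447 billion.

+$447 billion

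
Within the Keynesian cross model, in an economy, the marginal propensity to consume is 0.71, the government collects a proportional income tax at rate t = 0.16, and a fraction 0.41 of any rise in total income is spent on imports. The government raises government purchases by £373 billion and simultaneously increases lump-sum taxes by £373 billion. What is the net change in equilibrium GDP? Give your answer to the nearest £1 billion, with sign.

Expenditure multiplier = 1/(1 − c(1−t) + m) = 1/(1 − 0.71×0.84 + 0.41) = 1/0.8136 ≈ 1.229.
ΔG contributes k·ΔG = (+£373 billion) / 0.8136 ≈ +£458.5 billion.
ΔT of +£373 billion changes first-round spending by −c·ΔT = −£264.83 billion, contributing k·(−c·ΔT) = (−£264.83 billion) / 0.8136 ≈ −£325.5 billion.
Net ΔY = k(ΔG − c·ΔT) = (+£108.17 billion) / 0.8136 ≈ +£133 billion.

+£133 billion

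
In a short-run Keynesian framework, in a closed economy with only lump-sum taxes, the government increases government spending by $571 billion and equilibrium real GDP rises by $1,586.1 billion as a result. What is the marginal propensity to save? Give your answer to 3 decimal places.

Implied spending multiplier k = ΔY/ΔG = 1,586.1/571 ≈ 2.7778.
Since k = 1/(1 − MPC), MPC = 1 − 1/k = 1 − ΔG/ΔY = 1 − 571/1,586.1 ≈ 0.640.
MPS = 1 − MPC = 0.360.

0.360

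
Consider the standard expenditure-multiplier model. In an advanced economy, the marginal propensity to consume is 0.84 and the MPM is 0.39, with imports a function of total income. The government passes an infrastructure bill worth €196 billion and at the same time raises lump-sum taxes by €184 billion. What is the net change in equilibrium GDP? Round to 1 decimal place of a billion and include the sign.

+€75.3 billion

Expenditure multiplier = 1/(1 − c + m) = 1/(1 − 0.84 + 0.39) = 1/0.55 ≈ 1.818.
ΔG contributes k·ΔG = (+€196 billion) / 0.55 ≈ +€356.4 billion.
ΔT of +€184 billion changes first-round spending by −c·ΔT = −€154.56 billion, contributing k·(−c·ΔT) = (−€154.56 billion) / 0.55 ≈ −€281 billion.
Net ΔY = k(ΔG − c·ΔT) = (+€41.44 billion) / 0.55 ≈ +€75.3 billion.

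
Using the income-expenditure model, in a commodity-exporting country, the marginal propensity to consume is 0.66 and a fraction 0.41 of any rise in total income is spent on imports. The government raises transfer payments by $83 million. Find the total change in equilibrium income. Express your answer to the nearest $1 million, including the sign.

+$73 million

The transfer change shifts disposable income by +$83 million, so first-round consumption changes by c·ΔTR = 0.66 × (+$83 million) = +$54.78 million.
Expenditure multiplier = 1/(1 − c + m) = 1/(1 − 0.66 + 0.41) = 1/0.75 ≈ 1.333.
The transfer multiplier is c × k = 0.88, so ΔY = k × (c·ΔTR) = (+$54.78 million) / 0.75 ≈ +$73 million.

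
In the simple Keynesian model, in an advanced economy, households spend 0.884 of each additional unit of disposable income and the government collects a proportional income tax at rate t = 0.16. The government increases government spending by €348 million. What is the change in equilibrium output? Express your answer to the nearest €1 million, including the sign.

Spending multiplier = 1/(1 − c(1−t)) = 1/(1 − 0.884×0.84) = 1/0.25744 ≈ 3.884.
ΔY = k × ΔG = (+€348 million) / 0.25744 ≈ +€1,352 million.

+€1,352 million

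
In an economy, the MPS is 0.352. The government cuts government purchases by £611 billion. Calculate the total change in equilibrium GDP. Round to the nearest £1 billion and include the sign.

MPC = 1 − MPS = 1 − 0.352 = 0.648.
Government-spending multiplier = 1/(1 − MPC) = 1/(1 − 0.648) = 1/0.352 ≈ 2.841.
ΔY = k × ΔG = (−£611 billion) / 0.352 ≈ −£1,736 billion.

−£1,736 billion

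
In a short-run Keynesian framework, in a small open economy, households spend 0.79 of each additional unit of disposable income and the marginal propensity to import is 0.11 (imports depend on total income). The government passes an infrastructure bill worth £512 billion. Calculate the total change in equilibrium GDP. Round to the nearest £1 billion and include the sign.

+£1,600 billion

Government-spending multiplier = 1/(1 − c + m) = 1/(1 − 0.79 + 0.11) = 1/0.32 = 3.125.
ΔY = k × ΔG = (+£512 billion) / 0.32 = +£1,600 billion.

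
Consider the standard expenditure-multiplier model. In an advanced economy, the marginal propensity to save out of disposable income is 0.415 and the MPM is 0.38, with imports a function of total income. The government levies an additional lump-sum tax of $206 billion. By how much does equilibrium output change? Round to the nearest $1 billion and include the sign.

MPC = 1 − MPS = 1 − 0.415 = 0.585.
A lump-sum tax change of +$206 billion shifts disposable income by −$206 billion; first-round consumption changes by −c × ΔT = −0.585 × (+$206 billion) = −$120.51 billion.
Expenditure multiplier = 1/(1 − c + m) = 1/(1 − 0.585 + 0.38) = 1/0.795 ≈ 1.258.
The tax multiplier is −c × k ≈ −0.736, so ΔY = k × (−c·ΔT) = (−$120.51 billion) / 0.795 ≈ −$152 billion.

−$152 billion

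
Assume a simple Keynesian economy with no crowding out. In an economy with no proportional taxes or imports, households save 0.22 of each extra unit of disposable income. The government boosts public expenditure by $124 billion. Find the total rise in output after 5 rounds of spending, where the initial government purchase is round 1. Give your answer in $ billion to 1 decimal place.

MPC = 1 − MPS = 1 − 0.22 = 0.78.
Round 1 adds ΔG = $124 billion; each later round is MPC = 0.78 times the previous.
After 5 rounds: 124 + 96.72 + 75.4416 + 58.844448 + 45.89866944 = ΔG·(1 − c^5)/(1 − c) = 124 × (1 − 0.2887174368)/0.22 ≈ $400.9 billion.

$400.9 billion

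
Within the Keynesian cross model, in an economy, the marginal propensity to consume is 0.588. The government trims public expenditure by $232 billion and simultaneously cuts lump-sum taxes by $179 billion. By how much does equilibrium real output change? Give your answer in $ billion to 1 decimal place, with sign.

Expenditure multiplier = 1/(1 − MPC) = 1/(1 − 0.588) = 1/0.412 ≈ 2.427.
ΔG contributes k·ΔG = (−$232 billion) / 0.412 ≈ −$563.1 billion.
ΔT of −$179 billion changes first-round spending by −c·ΔT = +$105.252 billion, contributing k·(−c·ΔT) = (+$105.252 billion) / 0.412 ≈ +$255.5 billion.
Net ΔY = k(ΔG − c·ΔT) = (−$126.748 billion) / 0.412 ≈ −$307.6 billion.

−$307.6 billion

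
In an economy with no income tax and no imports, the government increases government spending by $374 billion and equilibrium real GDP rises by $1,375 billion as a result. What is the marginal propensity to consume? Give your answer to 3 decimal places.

Implied spending multiplier k = ΔY/ΔG = 1,375/374 ≈ 3.6765.
Since k = 1/(1 − MPC), MPC = 1 − 1/k = 1 − ΔG/ΔY = 1 − 374/1,375 = 0.728.

0.728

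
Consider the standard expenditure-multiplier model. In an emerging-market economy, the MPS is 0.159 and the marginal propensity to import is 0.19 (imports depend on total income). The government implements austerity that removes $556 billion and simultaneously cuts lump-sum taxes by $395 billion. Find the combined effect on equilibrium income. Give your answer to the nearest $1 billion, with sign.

MPC = 1 − MPS = 1 − 0.159 = 0.841.
Expenditure multiplier = 1/(1 − c + m) = 1/(1 − 0.841 + 0.19) = 1/0.349 ≈ 2.865.
ΔG contributes k·ΔG = (−$556 billion) / 0.349 ≈ −$1,593.1 billion.
ΔT of −$395 billion changes first-round spending by −c·ΔT = +$332.195 billion, contributing k·(−c·ΔT) = (+$332.195 billion) / 0.349 ≈ +$951.8 billion.
Net ΔY = k(ΔG − c·ΔT) = (−$223.805 billion) / 0.349 ≈ −$641 billion.

−$641 billion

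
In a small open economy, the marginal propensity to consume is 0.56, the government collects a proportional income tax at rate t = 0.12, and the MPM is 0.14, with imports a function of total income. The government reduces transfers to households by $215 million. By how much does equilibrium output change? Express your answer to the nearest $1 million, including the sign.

The transfer change shifts disposable income by −$215 million, so first-round consumption changes by c·ΔTR = 0.56 × (−$215 million) = −$120.4 million.
Expenditure multiplier = 1/(1 − c(1−t) + m) = 1/(1 − 0.56×0.88 + 0.14) = 1/0.6472 ≈ 1.545.
The transfer multiplier is c × k ≈ 0.865, so ΔY = k × (c·ΔTR) = (−$120.4 million) / 0.6472 ≈ −$186 million.

−$186 million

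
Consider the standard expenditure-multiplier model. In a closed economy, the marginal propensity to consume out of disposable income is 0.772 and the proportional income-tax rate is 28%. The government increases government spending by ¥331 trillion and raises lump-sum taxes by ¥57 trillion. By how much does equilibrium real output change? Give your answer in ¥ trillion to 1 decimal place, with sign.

Expenditure multiplier = 1/(1 − c(1−t)) = 1/(1 − 0.772×0.72) = 1/0.44416 ≈ 2.251.
ΔG contributes k·ΔG = (+¥331 trillion) / 0.44416 ≈ +¥745.2 trillion.
ΔT of +¥57 trillion changes first-round spending by −c·ΔT = −¥44.004 trillion, contributing k·(−c·ΔT) = (−¥44.004 trillion) / 0.44416 ≈ −¥99.1 trillion.
Net ΔY = k(ΔG − c·ΔT) = (+¥286.996 trillion) / 0.44416 ≈ +¥646.2 trillion.

+¥646.2 trillion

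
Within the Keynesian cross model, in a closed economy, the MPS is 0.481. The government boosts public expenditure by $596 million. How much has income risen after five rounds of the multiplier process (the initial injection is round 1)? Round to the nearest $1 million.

MPC = 1 − MPS = 1 − 0.481 = 0.519.
Round 1 adds ΔG = $596 million; each later round is MPC = 0.519 times the previous.
After 5 rounds: 596 + 309.324 + 160.539156 + 83.319821964 + 43.242987599316 = ΔG·(1 − c^5)/(1 − c) = 596 × (1 − 0.037656225778599)/0.481 ≈ $1,192 million.

$1,192 million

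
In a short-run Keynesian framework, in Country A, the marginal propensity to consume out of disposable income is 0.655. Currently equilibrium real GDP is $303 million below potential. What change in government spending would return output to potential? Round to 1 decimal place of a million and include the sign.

+$104.5 million

Spending multiplier = 1/(1 − MPC) = 1/(1 − 0.655) = 1/0.345 ≈ 2.899.
Need ΔY = +$303 million, so ΔG = ΔY/k = (+$303 million) × 0.345 ≈ +$104.5 million.
The government should increase government spending by $104.5 million.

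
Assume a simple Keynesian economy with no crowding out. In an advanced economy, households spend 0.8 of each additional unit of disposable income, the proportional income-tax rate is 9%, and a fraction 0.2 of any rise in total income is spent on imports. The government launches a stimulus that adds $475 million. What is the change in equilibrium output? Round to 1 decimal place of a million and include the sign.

+$1,006.4 million

Government-spending multiplier = 1/(1 − c(1−t) + m) = 1/(1 − 0.8×0.91 + 0.2) = 1/0.472 ≈ 2.119.
ΔY = k × ΔG = (+$475 million) / 0.472 ≈ +$1,006.4 million.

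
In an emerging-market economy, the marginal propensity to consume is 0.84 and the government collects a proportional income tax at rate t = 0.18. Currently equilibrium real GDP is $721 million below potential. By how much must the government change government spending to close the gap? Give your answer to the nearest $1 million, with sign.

Spending multiplier = 1/(1 − c(1−t)) = 1/(1 − 0.84×0.82) = 1/0.3112 ≈ 3.213.
Need ΔY = +$721 million, so ΔG = ΔY/k = (+$721 million) × 0.3112 ≈ +$224 million.
The government should increase government spending by $224 million.

+$224 million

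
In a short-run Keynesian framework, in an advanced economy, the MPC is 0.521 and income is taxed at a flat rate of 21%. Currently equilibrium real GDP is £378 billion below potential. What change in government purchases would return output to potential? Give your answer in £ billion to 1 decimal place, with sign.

Spending multiplier = 1/(1 − c(1−t)) = 1/(1 − 0.521×0.79) = 1/0.58841 ≈ 1.699.
Need ΔY = +£378 billion, so ΔG = ΔY/k = (+£378 billion) × 0.58841 ≈ +£222.4 billion.
The government should increase government purchases by £222.4 billion.

+£222.4 billion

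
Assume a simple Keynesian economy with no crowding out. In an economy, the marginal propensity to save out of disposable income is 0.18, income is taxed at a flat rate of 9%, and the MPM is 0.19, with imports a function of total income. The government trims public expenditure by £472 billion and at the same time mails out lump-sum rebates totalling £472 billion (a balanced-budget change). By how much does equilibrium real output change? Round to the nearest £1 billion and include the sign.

−£191 billion

MPC = 1 − MPS = 1 − 0.18 = 0.82.
Expenditure multiplier = 1/(1 − c(1−t) + m) = 1/(1 − 0.82×0.91 + 0.19) = 1/0.4438 ≈ 2.253.
ΔG contributes k·ΔG = (−£472 billion) / 0.4438 ≈ −£1,063.5 billion.
ΔT of −£472 billion changes first-round spending by −c·ΔT = +£387.04 billion, contributing k·(−c·ΔT) = (+£387.04 billion) / 0.4438 ≈ +£872.1 billion.
Net ΔY = k(ΔG − c·ΔT) = (−£84.96 billion) / 0.4438 ≈ −£191 billion.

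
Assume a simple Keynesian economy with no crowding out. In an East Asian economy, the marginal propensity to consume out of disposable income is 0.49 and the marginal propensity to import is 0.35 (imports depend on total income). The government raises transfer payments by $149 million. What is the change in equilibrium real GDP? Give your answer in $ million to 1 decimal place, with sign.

The transfer change shifts disposable income by +$149 million, so first-round consumption changes by c·ΔTR = 0.49 × (+$149 million) = +$73.01 million.
Expenditure multiplier = 1/(1 − c + m) = 1/(1 − 0.49 + 0.35) = 1/0.86 ≈ 1.163.
The transfer multiplier is c × k ≈ 0.57, so ΔY = k × (c·ΔTR) = (+$73.01 million) / 0.86 ≈ +$84.9 million.

+$84.9 million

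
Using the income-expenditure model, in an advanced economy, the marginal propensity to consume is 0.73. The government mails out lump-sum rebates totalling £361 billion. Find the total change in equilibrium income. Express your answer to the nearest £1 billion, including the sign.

A lump-sum tax change of −£361 billion shifts disposable income by +£361 billion; first-round consumption changes by −c × ΔT = −0.73 × (−£361 billion) = +£263.53 billion.
Expenditure multiplier = 1/(1 − MPC) = 1/(1 − 0.73) = 1/0.27 ≈ 3.704.
The tax multiplier is −c × k ≈ −2.704, so ΔY = k × (−c·ΔT) = (+£263.53 billion) / 0.27 ≈ +£976 billion.

+£976 billion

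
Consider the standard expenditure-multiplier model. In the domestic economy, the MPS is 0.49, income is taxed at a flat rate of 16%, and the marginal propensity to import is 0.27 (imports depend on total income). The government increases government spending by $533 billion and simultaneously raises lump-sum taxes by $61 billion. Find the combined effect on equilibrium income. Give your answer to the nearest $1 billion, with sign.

MPC = 1 − MPS = 1 − 0.49 = 0.51.
Expenditure multiplier = 1/(1 − c(1−t) + m) = 1/(1 − 0.51×0.84 + 0.27) = 1/0.8416 ≈ 1.188.
ΔG contributes k·ΔG = (+$533 billion) / 0.8416 ≈ +$633.3 billion.
ΔT of +$61 billion changes first-round spending by −c·ΔT = −$31.11 billion, contributing k·(−c·ΔT) = (−$31.11 billion) / 0.8416 ≈ −$37 billion.
Net ΔY = k(ΔG − c·ΔT) = (+$501.89 billion) / 0.8416 ≈ +$596 billion.

+$596 billion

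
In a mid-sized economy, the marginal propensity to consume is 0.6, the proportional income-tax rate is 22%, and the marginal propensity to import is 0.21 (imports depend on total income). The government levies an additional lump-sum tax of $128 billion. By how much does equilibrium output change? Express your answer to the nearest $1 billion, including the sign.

A lump-sum tax change of +$128 billion shifts disposable income by −$128 billion; first-round consumption changes by −c × ΔT = −0.6 × (+$128 billion) = −$76.8 billion.
Expenditure multiplier = 1/(1 − c(1−t) + m) = 1/(1 − 0.6×0.78 + 0.21) = 1/0.742 ≈ 1.348.
The tax multiplier is −c × k ≈ −0.809, so ΔY = k × (−c·ΔT) = (−$76.8 billion) / 0.742 ≈ −$104 billion.

−$104 billion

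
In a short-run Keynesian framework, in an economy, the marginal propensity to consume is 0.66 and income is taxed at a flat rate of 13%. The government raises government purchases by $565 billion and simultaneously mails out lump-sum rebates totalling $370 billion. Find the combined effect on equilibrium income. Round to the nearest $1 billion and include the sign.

+$1,900 billion

Expenditure multiplier = 1/(1 − c(1−t)) = 1/(1 − 0.66×0.87) = 1/0.4258 ≈ 2.349.
ΔG contributes k·ΔG = (+$565 billion) / 0.4258 ≈ +$1,326.9 billion.
ΔT of −$370 billion changes first-round spending by −c·ΔT = +$244.2 billion, contributing k·(−c·ΔT) = (+$244.2 billion) / 0.4258 ≈ +$573.5 billion.
Net ΔY = k(ΔG − c·ΔT) = (+$809.2 billion) / 0.4258 ≈ +$1,900 billion.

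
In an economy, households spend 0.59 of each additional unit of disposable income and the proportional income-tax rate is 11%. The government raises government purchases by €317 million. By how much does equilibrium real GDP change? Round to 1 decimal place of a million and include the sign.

Government-spending multiplier = 1/(1 − c(1−t)) = 1/(1 − 0.59×0.89) = 1/0.4749 ≈ 2.106.
ΔY = k × ΔG = (+€317 million) / 0.4749 ≈ +€667.5 million.

+€667.5 million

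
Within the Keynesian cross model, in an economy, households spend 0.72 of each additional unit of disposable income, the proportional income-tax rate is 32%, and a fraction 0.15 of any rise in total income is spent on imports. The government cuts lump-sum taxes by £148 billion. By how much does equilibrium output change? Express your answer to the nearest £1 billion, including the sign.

A lump-sum tax change of −£148 billion shifts disposable income by +£148 billion; first-round consumption changes by −c × ΔT = −0.72 × (−£148 billion) = +£106.56 billion.
Expenditure multiplier = 1/(1 − c(1−t) + m) = 1/(1 − 0.72×0.68 + 0.15) = 1/0.6604 ≈ 1.514.
The tax multiplier is −c × k ≈ −1.09, so ΔY = k × (−c·ΔT) = (+£106.56 billion) / 0.6604 ≈ +£161 billion.

+£161 billion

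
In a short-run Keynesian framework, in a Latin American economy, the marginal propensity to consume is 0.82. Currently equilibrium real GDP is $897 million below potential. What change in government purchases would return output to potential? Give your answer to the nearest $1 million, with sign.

+$161 million

Spending multiplier = 1/(1 − MPC) = 1/(1 − 0.82) = 1/0.18 ≈ 5.556.
Need ΔY = +$897 million, so ΔG = ΔY/k = (+$897 million) × 0.18 ≈ +$161 million.
The government should increase government purchases by $161 million.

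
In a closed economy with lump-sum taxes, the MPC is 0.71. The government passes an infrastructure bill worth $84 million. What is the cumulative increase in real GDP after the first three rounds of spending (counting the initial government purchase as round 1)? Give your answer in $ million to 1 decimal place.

Round 1 adds ΔG = $84 million; each later round is MPC = 0.71 times the previous.
After 3 rounds: 84 + 59.64 + 42.3444 = ΔG·(1 − c^3)/(1 − c) = 84 × (1 − 0.357911)/0.29 ≈ $186 million.

$186.0 million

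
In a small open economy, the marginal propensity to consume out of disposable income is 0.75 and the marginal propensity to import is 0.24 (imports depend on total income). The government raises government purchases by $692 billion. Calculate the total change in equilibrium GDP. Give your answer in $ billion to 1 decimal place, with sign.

Expenditure multiplier = 1/(1 − c + m) = 1/(1 − 0.75 + 0.24) = 1/0.49 ≈ 2.041.
ΔY = k × ΔG = (+$692 billion) / 0.49 ≈ +$1,412.2 billion.

+$1,412.2 billion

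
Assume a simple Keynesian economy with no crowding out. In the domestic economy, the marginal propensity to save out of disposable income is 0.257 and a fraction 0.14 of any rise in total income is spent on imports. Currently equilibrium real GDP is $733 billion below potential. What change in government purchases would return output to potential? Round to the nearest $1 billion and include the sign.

+$291 billion

MPC = 1 − MPS = 1 − 0.257 = 0.743.
Spending multiplier = 1/(1 − c + m) = 1/(1 − 0.743 + 0.14) = 1/0.397 ≈ 2.519.
Need ΔY = +$733 billion, so ΔG = ΔY/k = (+$733 billion) × 0.397 ≈ +$291 billion.
The government should increase government purchases by $291 billion.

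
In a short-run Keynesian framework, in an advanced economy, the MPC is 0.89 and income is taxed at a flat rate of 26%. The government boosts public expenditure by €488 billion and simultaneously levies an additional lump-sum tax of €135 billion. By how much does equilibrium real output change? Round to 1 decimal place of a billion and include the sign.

Expenditure multiplier = 1/(1 − c(1−t)) = 1/(1 − 0.89×0.74) = 1/0.3414 ≈ 2.929.
ΔG contributes k·ΔG = (+€488 billion) / 0.3414 ≈ +€1,429.4 billion.
ΔT of +€135 billion changes first-round spending by −c·ΔT = −€120.15 billion, contributing k·(−c·ΔT) = (−€120.15 billion) / 0.3414 ≈ −€351.9 billion.
Net ΔY = k(ΔG − c·ΔT) = (+€367.85 billion) / 0.3414 ≈ +€1,077.5 billion.

+€1,077.5 billion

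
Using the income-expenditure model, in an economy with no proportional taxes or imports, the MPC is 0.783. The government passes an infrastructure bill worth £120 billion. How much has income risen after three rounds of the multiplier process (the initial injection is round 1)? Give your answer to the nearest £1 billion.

Round 1 adds ΔG = £120 billion; each later round is MPC = 0.783 times the previous.
After 3 rounds: 120 + 93.96 + 73.57068 = ΔG·(1 − c^3)/(1 − c) = 120 × (1 − 0.480048687)/0.217 ≈ £288 billion.

£288 billion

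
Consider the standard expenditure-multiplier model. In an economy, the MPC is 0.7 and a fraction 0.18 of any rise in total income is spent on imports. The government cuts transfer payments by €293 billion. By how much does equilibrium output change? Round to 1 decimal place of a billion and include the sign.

The transfer change shifts disposable income by −€293 billion, so first-round consumption changes by c·ΔTR = 0.7 × (−€293 billion) = −€205.1 billion.
Expenditure multiplier = 1/(1 − c + m) = 1/(1 − 0.7 + 0.18) = 1/0.48 ≈ 2.083.
The transfer multiplier is c × k ≈ 1.458, so ΔY = k × (c·ΔTR) = (−€205.1 billion) / 0.48 ≈ −€427.3 billion.

−€427.3 billion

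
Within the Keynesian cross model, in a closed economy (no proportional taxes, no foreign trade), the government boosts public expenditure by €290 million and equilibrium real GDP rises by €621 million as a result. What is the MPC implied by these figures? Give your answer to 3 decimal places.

Implied spending multiplier k = ΔY/ΔG = 621/290 ≈ 2.1414.
Since k = 1/(1 − MPC), MPC = 1 − 1/k = 1 − ΔG/ΔY = 1 − 290/621 ≈ 0.533.

0.533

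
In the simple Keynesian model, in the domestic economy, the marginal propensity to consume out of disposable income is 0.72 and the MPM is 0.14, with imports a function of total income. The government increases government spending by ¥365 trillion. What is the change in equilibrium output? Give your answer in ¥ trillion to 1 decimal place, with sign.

Expenditure multiplier = 1/(1 − c + m) = 1/(1 − 0.72 + 0.14) = 1/0.42 ≈ 2.381.
ΔY = k × ΔG = (+¥365 trillion) / 0.42 ≈ +¥869 trillion.

+¥869.0 trillion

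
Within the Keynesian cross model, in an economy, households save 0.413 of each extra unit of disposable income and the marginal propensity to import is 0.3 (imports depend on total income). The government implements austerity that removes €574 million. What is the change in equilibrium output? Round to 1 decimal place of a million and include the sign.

MPC = 1 − MPS = 1 − 0.413 = 0.587.
Spending multiplier = 1/(1 − c + m) = 1/(1 − 0.587 + 0.3) = 1/0.713 ≈ 1.403.
ΔY = k × ΔG = (−€574 million) / 0.713 ≈ −€805 million.

−€805.0 million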